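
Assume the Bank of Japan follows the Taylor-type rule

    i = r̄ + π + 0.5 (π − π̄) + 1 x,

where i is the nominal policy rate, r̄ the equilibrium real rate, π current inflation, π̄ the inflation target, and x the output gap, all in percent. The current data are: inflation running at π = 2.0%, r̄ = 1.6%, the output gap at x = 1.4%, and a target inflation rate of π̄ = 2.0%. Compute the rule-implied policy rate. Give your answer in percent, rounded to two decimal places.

i = 1.6 + 2.0 + 0.5 × (2.0 − 2.0) + 1 × 1.4
   = 1.6 + 2 + 0 + 1.4 = 5.00

5.00%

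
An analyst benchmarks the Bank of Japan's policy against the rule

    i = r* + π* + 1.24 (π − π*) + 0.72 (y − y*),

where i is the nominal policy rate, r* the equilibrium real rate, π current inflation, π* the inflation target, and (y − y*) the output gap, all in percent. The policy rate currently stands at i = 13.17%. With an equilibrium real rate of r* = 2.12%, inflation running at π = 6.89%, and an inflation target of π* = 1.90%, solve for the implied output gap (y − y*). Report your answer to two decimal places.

4.11%

0.72 (y − y*) = 13.17 − 2.12 − 1.90 − 1.24 × (6.89 − 1.90) = 2.9624
(y − y*) = 2.9624 / 0.72 = 4.11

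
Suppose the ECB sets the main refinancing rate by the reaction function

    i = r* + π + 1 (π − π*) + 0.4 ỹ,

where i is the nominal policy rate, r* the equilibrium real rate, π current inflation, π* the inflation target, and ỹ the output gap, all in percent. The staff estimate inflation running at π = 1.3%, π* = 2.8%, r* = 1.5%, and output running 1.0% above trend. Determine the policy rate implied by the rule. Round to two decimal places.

1.70%

Output 1.0% above potential → ỹ = 1.0.
i = 1.5 + 1.3 + 1 × (1.3 − 2.8) + 0.4 × 1.0
   = 1.5 + 1.3 − 1.5 + 0.4 = 1.70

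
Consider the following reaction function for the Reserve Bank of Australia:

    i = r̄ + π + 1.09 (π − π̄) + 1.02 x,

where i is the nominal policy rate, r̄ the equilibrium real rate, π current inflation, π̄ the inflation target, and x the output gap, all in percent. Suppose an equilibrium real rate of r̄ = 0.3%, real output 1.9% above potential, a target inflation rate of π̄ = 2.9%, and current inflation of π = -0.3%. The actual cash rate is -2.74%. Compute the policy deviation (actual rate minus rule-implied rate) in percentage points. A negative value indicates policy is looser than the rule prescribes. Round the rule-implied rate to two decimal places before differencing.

-1.19 pp

Output 1.9% above potential → x = 1.9.
i = 0.3 + (-0.3) + 1.09 × (-0.3 − 2.9) + 1.02 × 1.9
   = 0.3 − 0.3 − 3.488 + 1.938 = -1.55
Deviation = -2.74 − (-1.55) = -1.19 pp.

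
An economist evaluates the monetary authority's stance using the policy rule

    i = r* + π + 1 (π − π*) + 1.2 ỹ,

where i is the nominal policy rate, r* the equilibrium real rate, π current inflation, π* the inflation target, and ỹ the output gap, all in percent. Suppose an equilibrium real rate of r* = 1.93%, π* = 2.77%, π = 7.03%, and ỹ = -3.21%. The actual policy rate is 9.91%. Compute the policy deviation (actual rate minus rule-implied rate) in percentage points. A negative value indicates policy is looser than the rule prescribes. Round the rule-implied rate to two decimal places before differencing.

0.54 pp

i = 1.93 + 7.03 + 1 × (7.03 − 2.77) + 1.2 × (-3.21)
   = 1.93 + 7.03 + 4.26 − 3.852 = 9.37
Deviation = 9.91 − 9.37 = 0.54 pp.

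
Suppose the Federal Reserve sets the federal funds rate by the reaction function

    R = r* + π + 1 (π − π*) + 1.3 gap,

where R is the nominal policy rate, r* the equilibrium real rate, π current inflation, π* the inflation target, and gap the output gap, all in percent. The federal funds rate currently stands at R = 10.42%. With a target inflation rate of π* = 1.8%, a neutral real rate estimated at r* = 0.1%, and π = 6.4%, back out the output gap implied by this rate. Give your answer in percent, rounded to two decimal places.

-0.52%

1.3 gap = 10.42 − 0.1 − 6.4 − 1 × (6.4 − 1.8) = -0.68
gap = -0.68 / 1.3 = -0.52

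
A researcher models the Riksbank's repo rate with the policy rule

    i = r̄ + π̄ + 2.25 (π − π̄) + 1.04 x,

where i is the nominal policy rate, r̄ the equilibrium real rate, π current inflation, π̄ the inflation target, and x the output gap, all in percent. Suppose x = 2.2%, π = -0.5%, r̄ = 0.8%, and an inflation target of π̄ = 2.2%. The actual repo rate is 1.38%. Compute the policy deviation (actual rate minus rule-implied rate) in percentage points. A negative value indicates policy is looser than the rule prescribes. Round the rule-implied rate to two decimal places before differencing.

i = 0.8 + 2.2 + 2.25 × (-0.5 − 2.2) + 1.04 × 2.2
   = 0.8 + 2.2 − 6.075 + 2.288 = -0.79
Deviation = 1.38 − (-0.79) = 2.17 pp.

2.17 pp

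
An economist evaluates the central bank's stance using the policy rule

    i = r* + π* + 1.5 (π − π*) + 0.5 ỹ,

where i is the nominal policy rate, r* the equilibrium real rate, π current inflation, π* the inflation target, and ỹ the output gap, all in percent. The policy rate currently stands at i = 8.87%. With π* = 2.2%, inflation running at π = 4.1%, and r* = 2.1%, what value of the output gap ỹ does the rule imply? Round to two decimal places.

0.5 ỹ = 8.87 − 2.1 − 2.2 − 1.5 × (4.1 − 2.2) = 1.72
ỹ = 1.72 / 0.5 = 3.44

3.44%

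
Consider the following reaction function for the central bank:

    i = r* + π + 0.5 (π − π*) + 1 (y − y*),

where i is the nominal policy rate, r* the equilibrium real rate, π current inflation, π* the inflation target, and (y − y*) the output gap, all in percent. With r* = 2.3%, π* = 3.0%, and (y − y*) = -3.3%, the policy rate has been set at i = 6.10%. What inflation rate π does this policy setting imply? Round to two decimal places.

5.73%

Collecting π: i = r* + (1 + 0.5) π − 0.5 π* + 1 (y − y*)
1.5 π = 6.10 − 2.3 + 0.5 × 3.0 − 1 × (-3.3) = 8.6
π = 8.6 / 1.5 = 5.73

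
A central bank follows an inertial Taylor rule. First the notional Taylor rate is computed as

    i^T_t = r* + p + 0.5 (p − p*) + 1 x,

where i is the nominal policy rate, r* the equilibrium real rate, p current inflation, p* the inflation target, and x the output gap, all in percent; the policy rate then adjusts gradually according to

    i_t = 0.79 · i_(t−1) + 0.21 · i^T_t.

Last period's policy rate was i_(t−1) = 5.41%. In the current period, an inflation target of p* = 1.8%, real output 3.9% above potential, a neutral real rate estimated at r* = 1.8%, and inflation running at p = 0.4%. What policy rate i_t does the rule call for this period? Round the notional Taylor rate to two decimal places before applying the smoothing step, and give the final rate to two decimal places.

5.41%

Output 3.9% above potential → x = 3.9.
i^T_t = 1.8 + 0.4 + 0.5 × (0.4 − 1.8) + 1 × 3.9
   = 1.8 + 0.4 − 0.7 + 3.9 = 5.40
i_t = 0.79 × 5.41 + 0.21 × 5.40 = 4.2739 + 1.134 = 5.41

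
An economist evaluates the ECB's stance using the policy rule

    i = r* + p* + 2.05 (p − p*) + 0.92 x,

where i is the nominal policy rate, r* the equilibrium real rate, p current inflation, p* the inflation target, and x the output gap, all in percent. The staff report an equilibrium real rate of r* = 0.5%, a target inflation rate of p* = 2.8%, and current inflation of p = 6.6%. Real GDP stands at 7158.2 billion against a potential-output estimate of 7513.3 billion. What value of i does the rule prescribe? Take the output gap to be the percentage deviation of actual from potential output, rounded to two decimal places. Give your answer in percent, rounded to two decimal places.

Output gap = 100 × (7158.2 − 7513.3) / 7513.3 = -4.73%.
i = 0.50 + 2.80 + 2.05 × (6.60 − 2.80) + 0.92 × (-4.73)
   = 0.50 + 2.8 + 7.79 − 4.3516 = 6.74

6.74%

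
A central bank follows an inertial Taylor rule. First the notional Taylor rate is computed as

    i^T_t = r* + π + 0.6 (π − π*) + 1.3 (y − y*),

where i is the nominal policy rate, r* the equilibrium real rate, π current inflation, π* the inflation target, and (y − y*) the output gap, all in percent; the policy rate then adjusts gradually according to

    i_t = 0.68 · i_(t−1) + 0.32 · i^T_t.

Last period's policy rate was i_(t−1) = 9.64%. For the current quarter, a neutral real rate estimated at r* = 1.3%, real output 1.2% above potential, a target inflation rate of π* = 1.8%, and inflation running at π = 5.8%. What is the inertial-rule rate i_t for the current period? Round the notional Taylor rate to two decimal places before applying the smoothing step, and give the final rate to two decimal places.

10.09%

Output 1.2% above potential → (y − y*) = 1.2.
i^T_t = 1.3 + 5.8 + 0.6 × (5.8 − 1.8) + 1.3 × 1.2
   = 1.3 + 5.8 + 2.4 + 1.56 = 11.06
i_t = 0.68 × 9.64 + 0.32 × 11.06 = 6.5552 + 3.5392 = 10.09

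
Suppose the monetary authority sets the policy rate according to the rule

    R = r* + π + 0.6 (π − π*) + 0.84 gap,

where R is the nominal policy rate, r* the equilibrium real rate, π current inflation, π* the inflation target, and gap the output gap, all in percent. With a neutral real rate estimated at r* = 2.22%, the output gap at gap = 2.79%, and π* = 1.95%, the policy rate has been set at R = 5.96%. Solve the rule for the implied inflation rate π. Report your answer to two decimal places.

Collecting π: R = r* + (1 + 0.6) π − 0.6 π* + 0.84 gap
1.6 π = 5.96 − 2.22 + 0.6 × 1.95 − 0.84 × 2.79 = 2.5664
π = 2.5664 / 1.6 = 1.60

1.60%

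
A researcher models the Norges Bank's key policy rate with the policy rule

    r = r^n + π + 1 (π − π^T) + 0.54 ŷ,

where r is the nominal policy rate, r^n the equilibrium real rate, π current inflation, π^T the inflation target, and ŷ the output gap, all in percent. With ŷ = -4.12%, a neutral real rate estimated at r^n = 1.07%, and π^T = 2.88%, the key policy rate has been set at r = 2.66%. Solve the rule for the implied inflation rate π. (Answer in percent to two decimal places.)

3.35%

Collecting π: r = r^n + (1 + 1) π − 1 π^T + 0.54 ŷ
2 π = 2.66 − 1.07 + 1 × 2.88 − 0.54 × (-4.12) = 6.6948
π = 6.6948 / 2 = 3.35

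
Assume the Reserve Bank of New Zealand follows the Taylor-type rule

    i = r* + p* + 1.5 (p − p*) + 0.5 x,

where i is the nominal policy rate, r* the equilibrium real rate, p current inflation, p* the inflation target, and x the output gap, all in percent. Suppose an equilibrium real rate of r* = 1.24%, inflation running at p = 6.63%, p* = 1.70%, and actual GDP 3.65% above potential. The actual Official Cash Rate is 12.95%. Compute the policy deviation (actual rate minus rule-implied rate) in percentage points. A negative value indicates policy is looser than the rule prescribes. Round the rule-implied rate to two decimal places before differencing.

0.79 pp

Output 3.65% above potential → x = 3.65.
i = 1.24 + 1.70 + 1.5 × (6.63 − 1.70) + 0.5 × 3.65
   = 1.24 + 1.7 + 7.395 + 1.825 = 12.16
Deviation = 12.95 − 12.16 = 0.79 pp.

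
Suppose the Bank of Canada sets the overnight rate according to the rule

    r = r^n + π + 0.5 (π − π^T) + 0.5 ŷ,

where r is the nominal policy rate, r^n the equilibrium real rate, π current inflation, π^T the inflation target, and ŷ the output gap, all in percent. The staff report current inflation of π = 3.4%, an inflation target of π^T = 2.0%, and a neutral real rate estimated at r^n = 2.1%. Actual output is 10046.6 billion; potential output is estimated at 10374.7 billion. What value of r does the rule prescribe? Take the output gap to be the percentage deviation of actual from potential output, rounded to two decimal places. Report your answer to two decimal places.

Output gap = 100 × (10046.6 − 10374.7) / 10374.7 = -3.16%.
r = 2.10 + 3.40 + 0.5 × (3.40 − 2.00) + 0.5 × (-3.16)
   = 2.10 + 3.4 + 0.7 − 1.58 = 4.62

4.62%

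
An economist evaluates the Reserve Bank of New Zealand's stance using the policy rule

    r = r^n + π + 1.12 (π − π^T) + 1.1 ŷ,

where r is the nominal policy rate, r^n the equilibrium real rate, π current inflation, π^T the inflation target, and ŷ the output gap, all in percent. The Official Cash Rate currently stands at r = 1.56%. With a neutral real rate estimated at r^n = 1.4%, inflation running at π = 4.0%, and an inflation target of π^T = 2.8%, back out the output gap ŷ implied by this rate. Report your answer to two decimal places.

1.1 ŷ = 1.56 − 1.4 − 4.0 − 1.12 × (4.0 − 2.8) = -5.184
ŷ = -5.184 / 1.1 = -4.71

-4.71%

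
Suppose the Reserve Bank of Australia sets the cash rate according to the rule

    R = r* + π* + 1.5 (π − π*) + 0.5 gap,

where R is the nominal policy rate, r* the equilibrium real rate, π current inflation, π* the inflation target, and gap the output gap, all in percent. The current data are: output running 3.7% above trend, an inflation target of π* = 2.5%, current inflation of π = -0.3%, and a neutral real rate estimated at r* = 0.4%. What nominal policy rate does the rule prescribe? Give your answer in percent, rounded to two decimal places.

0.55%

Output 3.7% above potential → gap = 3.7.
R = 0.4 + 2.5 + 1.5 × (-0.3 − 2.5) + 0.5 × 3.7
   = 0.4 + 2.5 − 4.2 + 1.85 = 0.55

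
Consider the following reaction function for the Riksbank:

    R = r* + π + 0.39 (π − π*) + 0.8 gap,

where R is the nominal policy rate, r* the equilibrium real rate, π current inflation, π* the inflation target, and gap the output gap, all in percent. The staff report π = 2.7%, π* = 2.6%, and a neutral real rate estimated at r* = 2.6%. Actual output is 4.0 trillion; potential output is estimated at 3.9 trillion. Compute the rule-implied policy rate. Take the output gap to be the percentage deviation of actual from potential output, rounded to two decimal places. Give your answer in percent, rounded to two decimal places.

7.39%

Output gap = 100 × (4.0 − 3.9) / 3.9 = 2.56%.
R = 2.60 + 2.70 + 0.39 × (2.70 − 2.60) + 0.8 × 2.56
   = 2.60 + 2.7 + 0.039 + 2.048 = 7.39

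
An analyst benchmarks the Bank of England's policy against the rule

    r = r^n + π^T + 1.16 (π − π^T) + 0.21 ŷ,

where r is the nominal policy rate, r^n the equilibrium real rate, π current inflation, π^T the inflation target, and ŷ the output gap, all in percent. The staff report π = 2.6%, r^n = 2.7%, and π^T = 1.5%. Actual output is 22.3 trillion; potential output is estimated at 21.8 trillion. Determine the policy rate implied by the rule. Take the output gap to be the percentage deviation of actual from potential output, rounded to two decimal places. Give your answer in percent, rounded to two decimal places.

5.96%

Output gap = 100 × (22.3 − 21.8) / 21.8 = 2.29%.
r = 2.70 + 1.50 + 1.16 × (2.60 − 1.50) + 0.21 × 2.29
   = 2.70 + 1.5 + 1.276 + 0.4809 = 5.96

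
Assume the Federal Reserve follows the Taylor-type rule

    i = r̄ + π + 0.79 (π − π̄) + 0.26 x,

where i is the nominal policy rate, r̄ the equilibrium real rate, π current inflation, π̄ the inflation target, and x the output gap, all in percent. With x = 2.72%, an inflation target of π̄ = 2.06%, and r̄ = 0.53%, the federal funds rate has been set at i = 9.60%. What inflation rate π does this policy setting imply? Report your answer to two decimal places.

5.58%

Collecting π: i = r̄ + (1 + 0.79) π − 0.79 π̄ + 0.26 x
1.79 π = 9.60 − 0.53 + 0.79 × 2.06 − 0.26 × 2.72 = 9.9902
π = 9.9902 / 1.79 = 5.58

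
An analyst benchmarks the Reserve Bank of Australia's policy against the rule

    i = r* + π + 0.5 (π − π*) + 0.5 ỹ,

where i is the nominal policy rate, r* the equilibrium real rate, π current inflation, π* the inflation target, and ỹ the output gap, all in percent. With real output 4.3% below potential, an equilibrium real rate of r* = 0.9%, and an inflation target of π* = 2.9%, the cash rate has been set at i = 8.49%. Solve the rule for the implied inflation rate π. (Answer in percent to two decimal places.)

7.46%

Output 4.3% below potential → ỹ = -4.3.
Collecting π: i = r* + (1 + 0.5) π − 0.5 π* + 0.5 ỹ
1.5 π = 8.49 − 0.9 + 0.5 × 2.9 − 0.5 × (-4.3) = 11.19
π = 11.19 / 1.5 = 7.46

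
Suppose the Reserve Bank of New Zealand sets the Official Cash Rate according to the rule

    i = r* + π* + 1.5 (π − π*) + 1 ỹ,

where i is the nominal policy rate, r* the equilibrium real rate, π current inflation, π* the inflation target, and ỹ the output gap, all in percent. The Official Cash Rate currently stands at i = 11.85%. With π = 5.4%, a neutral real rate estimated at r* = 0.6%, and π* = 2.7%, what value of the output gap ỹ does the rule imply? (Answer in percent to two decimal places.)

1 ỹ = 11.85 − 0.6 − 2.7 − 1.5 × (5.4 − 2.7) = 4.5
ỹ = 4.5 / 1 = 4.50

4.50%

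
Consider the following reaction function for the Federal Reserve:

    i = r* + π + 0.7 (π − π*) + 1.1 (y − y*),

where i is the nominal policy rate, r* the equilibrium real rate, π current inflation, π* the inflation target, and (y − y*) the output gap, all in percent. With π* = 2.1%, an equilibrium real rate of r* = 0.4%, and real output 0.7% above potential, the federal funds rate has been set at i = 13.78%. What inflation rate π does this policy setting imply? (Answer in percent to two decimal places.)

Output 0.7% above potential → (y − y*) = 0.7.
Collecting π: i = r* + (1 + 0.7) π − 0.7 π* + 1.1 (y − y*)
1.7 π = 13.78 − 0.4 + 0.7 × 2.1 − 1.1 × 0.7 = 14.08
π = 14.08 / 1.7 = 8.28

8.28%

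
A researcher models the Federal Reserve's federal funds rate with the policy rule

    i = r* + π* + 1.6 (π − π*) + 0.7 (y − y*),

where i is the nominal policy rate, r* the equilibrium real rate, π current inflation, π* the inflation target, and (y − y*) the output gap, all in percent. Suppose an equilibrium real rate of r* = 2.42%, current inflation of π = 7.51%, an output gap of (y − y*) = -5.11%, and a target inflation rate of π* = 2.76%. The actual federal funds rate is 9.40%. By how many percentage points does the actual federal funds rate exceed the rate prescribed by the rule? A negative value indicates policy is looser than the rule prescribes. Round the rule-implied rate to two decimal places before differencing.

i = 2.42 + 2.76 + 1.6 × (7.51 − 2.76) + 0.7 × (-5.11)
   = 2.42 + 2.76 + 7.6 − 3.577 = 9.20
Deviation = 9.40 − 9.20 = 0.20 pp.

0.20 pp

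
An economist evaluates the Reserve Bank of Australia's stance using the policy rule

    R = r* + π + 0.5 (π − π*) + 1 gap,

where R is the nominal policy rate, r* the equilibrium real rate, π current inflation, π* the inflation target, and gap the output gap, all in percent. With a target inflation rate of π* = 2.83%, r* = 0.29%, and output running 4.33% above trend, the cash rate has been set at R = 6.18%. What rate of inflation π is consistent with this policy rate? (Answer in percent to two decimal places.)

1.98%

Output 4.33% above potential → gap = 4.33.
Collecting π: R = r* + (1 + 0.5) π − 0.5 π* + 1 gap
1.5 π = 6.18 − 0.29 + 0.5 × 2.83 − 1 × 4.33 = 2.975
π = 2.975 / 1.5 = 1.98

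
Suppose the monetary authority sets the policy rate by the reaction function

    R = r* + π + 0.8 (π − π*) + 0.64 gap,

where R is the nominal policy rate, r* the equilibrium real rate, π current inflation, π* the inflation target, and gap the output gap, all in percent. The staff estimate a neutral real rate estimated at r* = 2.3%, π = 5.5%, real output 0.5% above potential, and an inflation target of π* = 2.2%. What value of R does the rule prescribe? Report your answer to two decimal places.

Output 0.5% above potential → gap = 0.5.
R = 2.3 + 5.5 + 0.8 × (5.5 − 2.2) + 0.64 × 0.5
   = 2.3 + 5.5 + 2.64 + 0.32 = 10.76

10.76%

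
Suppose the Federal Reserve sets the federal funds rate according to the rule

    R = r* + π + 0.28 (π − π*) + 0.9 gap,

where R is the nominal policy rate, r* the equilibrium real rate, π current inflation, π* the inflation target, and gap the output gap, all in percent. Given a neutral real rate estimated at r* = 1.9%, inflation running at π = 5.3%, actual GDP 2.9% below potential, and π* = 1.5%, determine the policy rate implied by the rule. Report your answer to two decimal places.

5.65%

Output 2.9% below potential → gap = -2.9.
R = 1.9 + 5.3 + 0.28 × (5.3 − 1.5) + 0.9 × (-2.9)
   = 1.9 + 5.3 + 1.064 − 2.61 = 5.65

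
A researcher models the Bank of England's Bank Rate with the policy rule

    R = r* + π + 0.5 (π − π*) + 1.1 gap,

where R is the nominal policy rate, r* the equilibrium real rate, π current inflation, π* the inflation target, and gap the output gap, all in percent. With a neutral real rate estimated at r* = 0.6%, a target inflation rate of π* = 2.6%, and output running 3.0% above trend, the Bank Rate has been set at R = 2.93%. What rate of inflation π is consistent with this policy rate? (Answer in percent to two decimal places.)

0.22%

Output 3.0% above potential → gap = 3.0.
Collecting π: R = r* + (1 + 0.5) π − 0.5 π* + 1.1 gap
1.5 π = 2.93 − 0.6 + 0.5 × 2.6 − 1.1 × 3.0 = 0.33
π = 0.33 / 1.5 = 0.22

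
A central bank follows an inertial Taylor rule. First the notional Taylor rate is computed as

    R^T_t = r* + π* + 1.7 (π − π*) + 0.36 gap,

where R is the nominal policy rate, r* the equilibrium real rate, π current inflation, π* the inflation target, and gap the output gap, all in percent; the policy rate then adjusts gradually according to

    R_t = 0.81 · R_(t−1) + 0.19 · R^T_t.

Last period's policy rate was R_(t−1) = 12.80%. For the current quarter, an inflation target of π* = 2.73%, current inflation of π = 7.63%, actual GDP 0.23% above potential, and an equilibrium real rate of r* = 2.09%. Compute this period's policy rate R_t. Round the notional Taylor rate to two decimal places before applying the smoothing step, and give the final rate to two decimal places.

Output 0.23% above potential → gap = 0.23.
R^T_t = 2.09 + 2.73 + 1.7 × (7.63 − 2.73) + 0.36 × 0.23
   = 2.09 + 2.73 + 8.33 + 0.0828 = 13.23
R_t = 0.81 × 12.80 + 0.19 × 13.23 = 10.368 + 2.5137 = 12.88

12.88%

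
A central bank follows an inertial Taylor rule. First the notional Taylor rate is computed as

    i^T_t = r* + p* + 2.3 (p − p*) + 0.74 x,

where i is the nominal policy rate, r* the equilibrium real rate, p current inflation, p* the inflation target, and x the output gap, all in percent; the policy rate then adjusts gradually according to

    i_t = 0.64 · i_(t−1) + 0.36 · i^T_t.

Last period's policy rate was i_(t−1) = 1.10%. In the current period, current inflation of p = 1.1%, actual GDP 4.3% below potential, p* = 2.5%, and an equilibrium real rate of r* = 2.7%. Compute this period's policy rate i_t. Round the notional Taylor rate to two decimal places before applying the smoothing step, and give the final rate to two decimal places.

Output 4.3% below potential → x = -4.3.
i^T_t = 2.7 + 2.5 + 2.3 × (1.1 − 2.5) + 0.74 × (-4.3)
   = 2.7 + 2.5 − 3.22 − 3.182 = -1.20
i_t = 0.64 × 1.10 + 0.36 × (-1.20) = 0.704 − 0.432 = 0.27

0.27%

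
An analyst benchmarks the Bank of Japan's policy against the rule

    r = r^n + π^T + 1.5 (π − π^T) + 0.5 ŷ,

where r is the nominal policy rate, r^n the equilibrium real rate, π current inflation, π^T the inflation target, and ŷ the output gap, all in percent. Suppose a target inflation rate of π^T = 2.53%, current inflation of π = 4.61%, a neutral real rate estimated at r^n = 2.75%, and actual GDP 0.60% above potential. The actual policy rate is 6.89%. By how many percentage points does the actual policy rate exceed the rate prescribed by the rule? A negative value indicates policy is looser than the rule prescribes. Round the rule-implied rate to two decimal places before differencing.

-1.81 pp

Output 0.60% above potential → ŷ = 0.60.
r = 2.75 + 2.53 + 1.5 × (4.61 − 2.53) + 0.5 × 0.60
   = 2.75 + 2.53 + 3.12 + 0.3 = 8.70
Deviation = 6.89 − 8.70 = -1.81 pp.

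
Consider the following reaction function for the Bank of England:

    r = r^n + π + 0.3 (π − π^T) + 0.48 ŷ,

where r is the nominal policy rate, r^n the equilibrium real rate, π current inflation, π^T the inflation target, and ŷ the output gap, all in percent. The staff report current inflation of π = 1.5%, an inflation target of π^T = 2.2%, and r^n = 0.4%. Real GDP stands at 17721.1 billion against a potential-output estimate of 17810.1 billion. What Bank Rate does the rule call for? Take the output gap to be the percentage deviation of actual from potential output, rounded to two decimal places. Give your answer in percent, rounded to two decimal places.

1.45%

Output gap = 100 × (17721.1 − 17810.1) / 17810.1 = -0.50%.
r = 0.40 + 1.50 + 0.3 × (1.50 − 2.20) + 0.48 × (-0.50)
   = 0.40 + 1.5 − 0.21 − 0.24 = 1.45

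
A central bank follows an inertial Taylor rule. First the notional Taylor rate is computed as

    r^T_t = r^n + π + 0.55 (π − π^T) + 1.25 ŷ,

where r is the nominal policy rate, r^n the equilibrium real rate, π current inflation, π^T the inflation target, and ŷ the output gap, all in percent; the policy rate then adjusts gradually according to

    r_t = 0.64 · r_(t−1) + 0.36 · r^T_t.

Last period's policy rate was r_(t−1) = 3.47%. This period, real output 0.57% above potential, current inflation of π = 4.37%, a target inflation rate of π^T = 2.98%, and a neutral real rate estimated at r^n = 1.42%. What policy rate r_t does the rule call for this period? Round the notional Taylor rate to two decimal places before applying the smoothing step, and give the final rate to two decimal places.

4.84%

Output 0.57% above potential → ŷ = 0.57.
r^T_t = 1.42 + 4.37 + 0.55 × (4.37 − 2.98) + 1.25 × 0.57
   = 1.42 + 4.37 + 0.7645 + 0.7125 = 7.27
r_t = 0.64 × 3.47 + 0.36 × 7.27 = 2.2208 + 2.6172 = 4.84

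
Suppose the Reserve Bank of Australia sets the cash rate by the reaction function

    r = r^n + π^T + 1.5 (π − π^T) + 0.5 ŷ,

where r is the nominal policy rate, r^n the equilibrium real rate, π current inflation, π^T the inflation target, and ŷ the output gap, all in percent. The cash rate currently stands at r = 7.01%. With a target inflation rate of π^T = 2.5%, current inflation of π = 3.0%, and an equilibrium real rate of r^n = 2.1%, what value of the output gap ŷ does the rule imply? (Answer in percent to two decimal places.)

0.5 ŷ = 7.01 − 2.1 − 2.5 − 1.5 × (3.0 − 2.5) = 1.66
ŷ = 1.66 / 0.5 = 3.32

3.32%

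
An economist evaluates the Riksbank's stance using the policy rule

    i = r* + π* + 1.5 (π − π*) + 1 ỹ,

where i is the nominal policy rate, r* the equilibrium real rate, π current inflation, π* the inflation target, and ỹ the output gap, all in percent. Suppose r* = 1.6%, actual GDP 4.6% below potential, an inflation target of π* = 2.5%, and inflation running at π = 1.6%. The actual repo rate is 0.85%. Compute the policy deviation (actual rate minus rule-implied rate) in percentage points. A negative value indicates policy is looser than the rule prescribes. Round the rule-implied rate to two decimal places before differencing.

2.70 pp

Output 4.6% below potential → ỹ = -4.6.
i = 1.6 + 2.5 + 1.5 × (1.6 − 2.5) + 1 × (-4.6)
   = 1.6 + 2.5 − 1.35 − 4.6 = -1.85
Deviation = 0.85 − (-1.85) = 2.70 pp.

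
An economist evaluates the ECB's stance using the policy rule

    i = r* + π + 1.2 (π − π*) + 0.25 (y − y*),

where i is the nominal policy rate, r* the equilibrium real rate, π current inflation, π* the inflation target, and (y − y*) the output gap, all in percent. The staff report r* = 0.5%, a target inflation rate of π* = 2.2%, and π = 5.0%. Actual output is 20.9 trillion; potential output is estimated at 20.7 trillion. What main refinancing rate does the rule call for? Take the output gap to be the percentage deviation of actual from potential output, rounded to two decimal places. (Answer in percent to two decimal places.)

Output gap = 100 × (20.9 − 20.7) / 20.7 = 0.97%.
i = 0.50 + 5.00 + 1.2 × (5.00 − 2.20) + 0.25 × 0.97
   = 0.50 + 5 + 3.36 + 0.2425 = 9.10

9.10%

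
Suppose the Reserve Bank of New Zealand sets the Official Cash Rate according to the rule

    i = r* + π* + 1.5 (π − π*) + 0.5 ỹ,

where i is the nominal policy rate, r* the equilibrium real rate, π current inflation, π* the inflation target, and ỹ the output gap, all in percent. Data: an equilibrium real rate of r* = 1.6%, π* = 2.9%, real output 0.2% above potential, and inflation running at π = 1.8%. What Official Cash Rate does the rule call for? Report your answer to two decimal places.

Output 0.2% above potential → ỹ = 0.2.
i = 1.6 + 2.9 + 1.5 × (1.8 − 2.9) + 0.5 × 0.2
   = 1.6 + 2.9 − 1.65 + 0.1 = 2.95

2.95%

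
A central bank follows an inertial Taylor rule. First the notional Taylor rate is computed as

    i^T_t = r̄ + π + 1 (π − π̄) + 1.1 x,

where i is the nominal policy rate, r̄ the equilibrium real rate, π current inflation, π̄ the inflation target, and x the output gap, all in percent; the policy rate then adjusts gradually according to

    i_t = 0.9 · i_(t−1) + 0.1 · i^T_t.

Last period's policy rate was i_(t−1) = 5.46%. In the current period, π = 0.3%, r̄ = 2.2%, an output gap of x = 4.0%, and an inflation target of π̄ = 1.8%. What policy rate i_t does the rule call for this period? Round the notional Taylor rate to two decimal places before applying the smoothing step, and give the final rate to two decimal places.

i^T_t = 2.2 + 0.3 + 1 × (0.3 − 1.8) + 1.1 × 4.0
   = 2.2 + 0.3 − 1.5 + 4.4 = 5.40
i_t = 0.9 × 5.46 + 0.1 × 5.40 = 4.914 + 0.54 = 5.45

5.45%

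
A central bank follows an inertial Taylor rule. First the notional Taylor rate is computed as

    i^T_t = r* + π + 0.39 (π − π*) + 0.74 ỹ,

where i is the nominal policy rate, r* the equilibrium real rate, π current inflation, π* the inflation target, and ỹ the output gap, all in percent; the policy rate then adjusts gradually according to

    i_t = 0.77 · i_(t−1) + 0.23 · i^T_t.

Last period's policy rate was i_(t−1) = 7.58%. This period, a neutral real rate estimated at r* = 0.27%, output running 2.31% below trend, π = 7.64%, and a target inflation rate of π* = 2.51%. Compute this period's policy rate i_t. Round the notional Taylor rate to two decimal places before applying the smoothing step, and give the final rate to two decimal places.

Output 2.31% below potential → ỹ = -2.31.
i^T_t = 0.27 + 7.64 + 0.39 × (7.64 − 2.51) + 0.74 × (-2.31)
   = 0.27 + 7.64 + 2.0007 − 1.7094 = 8.20
i_t = 0.77 × 7.58 + 0.23 × 8.20 = 5.8366 + 1.886 = 7.72

7.72%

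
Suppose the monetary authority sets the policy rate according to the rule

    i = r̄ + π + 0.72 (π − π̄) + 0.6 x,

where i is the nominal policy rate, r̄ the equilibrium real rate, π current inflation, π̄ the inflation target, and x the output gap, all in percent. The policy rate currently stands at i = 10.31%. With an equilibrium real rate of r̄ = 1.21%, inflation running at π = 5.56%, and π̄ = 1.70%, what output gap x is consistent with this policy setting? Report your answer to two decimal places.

1.27%

0.6 x = 10.31 − 1.21 − 5.56 − 0.72 × (5.56 − 1.70) = 0.7608
x = 0.7608 / 0.6 = 1.27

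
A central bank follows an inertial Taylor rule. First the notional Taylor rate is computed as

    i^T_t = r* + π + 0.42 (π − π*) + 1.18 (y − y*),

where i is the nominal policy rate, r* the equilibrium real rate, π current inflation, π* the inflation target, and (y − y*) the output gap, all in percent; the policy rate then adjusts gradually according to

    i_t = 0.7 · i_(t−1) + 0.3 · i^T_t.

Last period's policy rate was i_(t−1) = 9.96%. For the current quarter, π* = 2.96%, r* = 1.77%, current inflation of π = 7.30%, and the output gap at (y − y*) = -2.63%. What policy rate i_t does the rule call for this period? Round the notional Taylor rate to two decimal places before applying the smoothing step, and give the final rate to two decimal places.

9.31%

i^T_t = 1.77 + 7.30 + 0.42 × (7.30 − 2.96) + 1.18 × (-2.63)
   = 1.77 + 7.3 + 1.8228 − 3.1034 = 7.79
i_t = 0.7 × 9.96 + 0.3 × 7.79 = 6.972 + 2.337 = 9.31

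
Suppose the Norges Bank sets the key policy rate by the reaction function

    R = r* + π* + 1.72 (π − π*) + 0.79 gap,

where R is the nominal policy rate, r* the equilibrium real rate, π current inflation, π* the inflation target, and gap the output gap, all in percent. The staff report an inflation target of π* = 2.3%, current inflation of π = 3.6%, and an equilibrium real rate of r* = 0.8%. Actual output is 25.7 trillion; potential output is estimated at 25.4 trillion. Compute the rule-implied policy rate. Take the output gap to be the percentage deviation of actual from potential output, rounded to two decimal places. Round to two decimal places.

6.27%

Output gap = 100 × (25.7 − 25.4) / 25.4 = 1.18%.
R = 0.80 + 2.30 + 1.72 × (3.60 − 2.30) + 0.79 × 1.18
   = 0.80 + 2.3 + 2.236 + 0.9322 = 6.27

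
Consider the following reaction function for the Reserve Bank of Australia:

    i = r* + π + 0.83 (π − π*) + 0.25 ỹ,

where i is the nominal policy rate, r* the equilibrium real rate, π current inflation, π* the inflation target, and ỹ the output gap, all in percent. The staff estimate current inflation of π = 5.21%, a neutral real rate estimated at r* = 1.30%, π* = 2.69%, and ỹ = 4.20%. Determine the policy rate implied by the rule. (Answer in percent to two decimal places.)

9.65%

i = 1.30 + 5.21 + 0.83 × (5.21 − 2.69) + 0.25 × 4.20
   = 1.30 + 5.21 + 2.0916 + 1.05 = 9.65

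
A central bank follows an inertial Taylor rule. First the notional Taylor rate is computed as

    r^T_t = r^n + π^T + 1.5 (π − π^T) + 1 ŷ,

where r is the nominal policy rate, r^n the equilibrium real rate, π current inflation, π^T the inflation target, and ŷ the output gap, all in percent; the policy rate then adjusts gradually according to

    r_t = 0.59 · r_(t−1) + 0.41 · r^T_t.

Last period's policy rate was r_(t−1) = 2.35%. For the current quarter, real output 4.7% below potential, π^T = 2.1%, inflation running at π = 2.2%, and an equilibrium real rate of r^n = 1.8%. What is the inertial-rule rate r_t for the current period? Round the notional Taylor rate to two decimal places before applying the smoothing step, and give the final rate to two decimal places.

1.12%

Output 4.7% below potential → ŷ = -4.7.
r^T_t = 1.8 + 2.1 + 1.5 × (2.2 − 2.1) + 1 × (-4.7)
   = 1.8 + 2.1 + 0.15 − 4.7 = -0.65
r_t = 0.59 × 2.35 + 0.41 × (-0.65) = 1.3865 − 0.2665 = 1.12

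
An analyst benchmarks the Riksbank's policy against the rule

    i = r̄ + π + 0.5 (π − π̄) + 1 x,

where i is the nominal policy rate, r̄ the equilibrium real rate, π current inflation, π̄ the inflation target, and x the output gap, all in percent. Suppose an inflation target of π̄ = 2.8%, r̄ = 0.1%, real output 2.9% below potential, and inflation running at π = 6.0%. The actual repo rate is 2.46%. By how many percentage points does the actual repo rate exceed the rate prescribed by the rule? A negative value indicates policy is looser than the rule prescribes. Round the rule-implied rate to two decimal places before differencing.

-2.34 pp

Output 2.9% below potential → x = -2.9.
i = 0.1 + 6.0 + 0.5 × (6.0 − 2.8) + 1 × (-2.9)
   = 0.1 + 6 + 1.6 − 2.9 = 4.80
Deviation = 2.46 − 4.80 = -2.34 pp.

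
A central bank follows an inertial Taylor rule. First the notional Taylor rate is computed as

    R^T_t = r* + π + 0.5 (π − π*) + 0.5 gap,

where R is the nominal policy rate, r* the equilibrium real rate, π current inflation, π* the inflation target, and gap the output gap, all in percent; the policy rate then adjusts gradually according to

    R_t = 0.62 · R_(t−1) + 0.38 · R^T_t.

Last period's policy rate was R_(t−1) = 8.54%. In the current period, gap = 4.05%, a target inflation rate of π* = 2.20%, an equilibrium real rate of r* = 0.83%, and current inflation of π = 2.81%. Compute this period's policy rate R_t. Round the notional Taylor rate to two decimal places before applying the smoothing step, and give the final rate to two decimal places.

R^T_t = 0.83 + 2.81 + 0.5 × (2.81 − 2.20) + 0.5 × 4.05
   = 0.83 + 2.81 + 0.305 + 2.025 = 5.97
R_t = 0.62 × 8.54 + 0.38 × 5.97 = 5.2948 + 2.2686 = 7.56

7.56%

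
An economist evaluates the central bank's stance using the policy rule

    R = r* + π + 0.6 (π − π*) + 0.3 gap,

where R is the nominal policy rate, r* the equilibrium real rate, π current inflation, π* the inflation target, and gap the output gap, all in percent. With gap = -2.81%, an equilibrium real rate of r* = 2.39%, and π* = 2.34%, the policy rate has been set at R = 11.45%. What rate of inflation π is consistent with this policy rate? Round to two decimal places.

Collecting π: R = r* + (1 + 0.6) π − 0.6 π* + 0.3 gap
1.6 π = 11.45 − 2.39 + 0.6 × 2.34 − 0.3 × (-2.81) = 11.307
π = 11.307 / 1.6 = 7.07

7.07%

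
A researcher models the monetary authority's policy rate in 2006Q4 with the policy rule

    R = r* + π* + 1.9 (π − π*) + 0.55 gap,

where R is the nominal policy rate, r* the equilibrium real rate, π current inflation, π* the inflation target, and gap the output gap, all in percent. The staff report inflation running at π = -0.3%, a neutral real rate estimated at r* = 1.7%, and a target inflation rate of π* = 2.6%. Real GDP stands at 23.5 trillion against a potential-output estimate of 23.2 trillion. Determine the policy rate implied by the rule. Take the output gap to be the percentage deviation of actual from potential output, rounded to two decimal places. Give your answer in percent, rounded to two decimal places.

Output gap = 100 × (23.5 − 23.2) / 23.2 = 1.29%.
R = 1.70 + 2.60 + 1.9 × (-0.30 − 2.60) + 0.55 × 1.29
   = 1.70 + 2.6 − 5.51 + 0.7095 = -0.50

-0.50%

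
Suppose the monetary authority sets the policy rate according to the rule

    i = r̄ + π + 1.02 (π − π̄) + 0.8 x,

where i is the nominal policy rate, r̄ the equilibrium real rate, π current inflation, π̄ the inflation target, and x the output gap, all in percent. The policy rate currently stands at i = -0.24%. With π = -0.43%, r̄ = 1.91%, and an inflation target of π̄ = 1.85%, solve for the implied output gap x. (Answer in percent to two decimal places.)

0.8 x = -0.24 − 1.91 − (-0.43) − 1.02 × ((-0.43) − 1.85) = 0.6056
x = 0.6056 / 0.8 = 0.76

0.76%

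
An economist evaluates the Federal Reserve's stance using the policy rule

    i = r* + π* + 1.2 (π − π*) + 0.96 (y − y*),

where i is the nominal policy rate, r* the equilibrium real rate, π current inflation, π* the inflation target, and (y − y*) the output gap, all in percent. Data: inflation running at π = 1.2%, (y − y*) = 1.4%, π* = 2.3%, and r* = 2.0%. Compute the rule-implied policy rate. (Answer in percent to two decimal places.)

4.32%

i = 2.0 + 2.3 + 1.2 × (1.2 − 2.3) + 0.96 × 1.4
   = 2.0 + 2.3 − 1.32 + 1.344 = 4.32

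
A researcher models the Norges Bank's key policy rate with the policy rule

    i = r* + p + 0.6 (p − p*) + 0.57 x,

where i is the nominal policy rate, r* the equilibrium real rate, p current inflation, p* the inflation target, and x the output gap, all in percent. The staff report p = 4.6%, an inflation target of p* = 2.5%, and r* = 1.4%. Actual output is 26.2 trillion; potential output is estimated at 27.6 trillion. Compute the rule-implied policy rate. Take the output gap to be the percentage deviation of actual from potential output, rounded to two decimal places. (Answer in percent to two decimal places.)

4.37%

Output gap = 100 × (26.2 − 27.6) / 27.6 = -5.07%.
i = 1.40 + 4.60 + 0.6 × (4.60 − 2.50) + 0.57 × (-5.07)
   = 1.40 + 4.6 + 1.26 − 2.8899 = 4.37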